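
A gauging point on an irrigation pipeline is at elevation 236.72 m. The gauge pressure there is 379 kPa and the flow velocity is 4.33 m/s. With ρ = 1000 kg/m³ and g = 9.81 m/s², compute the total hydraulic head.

h ≈ 276.31 m

Pressure head ψ = P/(ρg) = 379×1000 / (1000 × 9.81) = 38.63 m.
Velocity head = v²/(2g) = 4.33² / (2 × 9.81) = 0.956 m.
h = z + ψ + v²/(2g) = 236.72 + 38.63 + 0.956 = 276.31 m.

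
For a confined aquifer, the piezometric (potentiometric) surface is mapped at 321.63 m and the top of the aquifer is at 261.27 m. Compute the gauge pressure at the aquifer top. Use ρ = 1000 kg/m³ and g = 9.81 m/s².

Pressure head at the aquifer top: ψ = h − z = 321.63 − 261.27 = 60.36 m.
P = ρgψ = 1000 × 9.81 × 60.36 = 592132 Pa ≈ 592 kPa.

P ≈ 592 kPa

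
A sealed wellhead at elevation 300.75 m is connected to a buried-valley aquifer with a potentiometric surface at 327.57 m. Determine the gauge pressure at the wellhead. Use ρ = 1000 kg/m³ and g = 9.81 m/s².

P ≈ 263 kPa

Head above the cap: Δh = 327.57 − 300.75 = 26.82 m.
P = ρgΔh = 1000 × 9.81 × 26.82 = 263104 Pa ≈ 263 kPa.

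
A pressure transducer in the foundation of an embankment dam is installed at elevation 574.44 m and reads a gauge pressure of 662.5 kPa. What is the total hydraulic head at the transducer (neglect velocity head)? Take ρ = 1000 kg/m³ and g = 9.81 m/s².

h ≈ 641.97 m

ψ = P/(ρg) = 662.5×1000 / (1000 × 9.81) = 67.53 m.
h = z + ψ = 574.44 + 67.53 = 641.97 m.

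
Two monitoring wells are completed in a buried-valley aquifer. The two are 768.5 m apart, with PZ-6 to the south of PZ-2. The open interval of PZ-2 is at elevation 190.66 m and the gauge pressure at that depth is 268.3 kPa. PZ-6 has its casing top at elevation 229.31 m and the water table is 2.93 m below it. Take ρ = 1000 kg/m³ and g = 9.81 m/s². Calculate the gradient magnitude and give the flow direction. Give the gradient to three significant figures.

i ≈ 0.0109; groundwater flows toward the north

Pressure head at PZ-2: ψ = P/(ρg) = 268.3×1000 / (1000 × 9.81) = 27.35 m.
Total head at PZ-2: h = z + ψ = 190.66 + 27.35 = 218.01 m.
Total head at PZ-6: h = 229.31 − 2.93 = 226.38 m.
Head difference: h(PZ-2) − h(PZ-6) = 218.01 − 226.38 = -8.37 m.
Hydraulic gradient: i = |Δh| / L = 8.37 / 768.5 = 0.0109.
Flow is from higher to lower head: from PZ-6 toward PZ-2, i.e. toward the north.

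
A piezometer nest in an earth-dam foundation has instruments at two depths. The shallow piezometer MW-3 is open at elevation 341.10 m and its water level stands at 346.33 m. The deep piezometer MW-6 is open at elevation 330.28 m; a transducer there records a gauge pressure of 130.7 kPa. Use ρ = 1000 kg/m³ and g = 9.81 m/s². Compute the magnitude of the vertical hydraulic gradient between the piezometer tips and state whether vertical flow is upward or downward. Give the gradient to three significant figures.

|i_v| ≈ 0.252; vertical flow is downward

Total head at MW-3: h = 346.33 m (water level in the standpipe).
Pressure head at MW-6: ψ = P/(ρg) = 130.7×1000 / (1000 × 9.81) = 13.32 m.
Total head at MW-6: h = z + ψ = 330.28 + 13.32 = 343.60 m.
Δh = h(MW-3) − h(MW-6) = 346.33 − 343.60 = 2.73 m.
Vertical separation Δz = 341.10 − 330.28 = 10.82 m.
|i_v| = |Δh| / Δz = 2.73 / 10.82 = 0.252.
Head is higher in the shallow piezometer, so vertical flow is downward (recharge condition).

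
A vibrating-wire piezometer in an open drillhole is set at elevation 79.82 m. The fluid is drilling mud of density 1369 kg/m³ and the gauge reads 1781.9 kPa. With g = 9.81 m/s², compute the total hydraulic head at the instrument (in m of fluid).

h ≈ 212.50 m

ψ = P/(ρg) = 1781.9×1000 / (1369 × 9.81) = 132.68 m.
h = z + ψ = 79.82 + 132.68 = 212.50 m.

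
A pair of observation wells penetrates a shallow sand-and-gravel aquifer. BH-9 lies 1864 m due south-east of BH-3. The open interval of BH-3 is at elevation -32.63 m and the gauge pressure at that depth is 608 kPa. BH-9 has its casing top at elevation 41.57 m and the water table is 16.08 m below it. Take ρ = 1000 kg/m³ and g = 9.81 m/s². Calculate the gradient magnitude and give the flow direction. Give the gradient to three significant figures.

i ≈ 0.00207; groundwater flows toward the south-east

Pressure head at BH-3: ψ = P/(ρg) = 608×1000 / (1000 × 9.81) = 61.98 m.
Total head at BH-3: h = z + ψ = -32.63 + 61.98 = 29.35 m.
Total head at BH-9: h = 41.57 − 16.08 = 25.49 m.
Head difference: h(BH-3) − h(BH-9) = 29.35 − 25.49 = 3.86 m.
Hydraulic gradient: i = |Δh| / L = 3.86 / 1864 = 0.00207.
Flow is from higher to lower head: from BH-3 toward BH-9, i.e. toward the south-east.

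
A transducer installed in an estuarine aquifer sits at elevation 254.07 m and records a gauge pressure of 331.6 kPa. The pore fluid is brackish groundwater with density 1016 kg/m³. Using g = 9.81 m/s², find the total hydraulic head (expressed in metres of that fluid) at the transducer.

h ≈ 287.34 m

ψ = P/(ρg) = 331.6×1000 / (1016 × 9.81) = 33.27 m.
h = z + ψ = 254.07 + 33.27 = 287.34 m.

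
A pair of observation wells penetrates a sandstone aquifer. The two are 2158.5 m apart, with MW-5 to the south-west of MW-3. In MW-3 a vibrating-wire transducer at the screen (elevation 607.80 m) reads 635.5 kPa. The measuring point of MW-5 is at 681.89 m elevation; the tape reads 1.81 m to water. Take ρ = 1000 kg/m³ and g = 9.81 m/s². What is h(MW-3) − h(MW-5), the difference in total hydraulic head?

Pressure head at MW-3: ψ = P/(ρg) = 635.5×1000 / (1000 × 9.81) = 64.78 m.
Total head at MW-3: h = z + ψ = 607.80 + 64.78 = 672.58 m.
Total head at MW-5: h = 681.89 − 1.81 = 680.08 m.
Head difference: h(MW-3) − h(MW-5) = 672.58 − 680.08 = -7.50 m.

Δh ≈ -7.50 m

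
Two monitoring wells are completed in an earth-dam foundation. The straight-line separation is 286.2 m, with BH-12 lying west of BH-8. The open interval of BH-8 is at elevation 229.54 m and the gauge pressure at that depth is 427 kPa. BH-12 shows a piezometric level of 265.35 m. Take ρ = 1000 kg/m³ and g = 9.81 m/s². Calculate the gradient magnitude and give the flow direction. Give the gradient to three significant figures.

Pressure head at BH-8: ψ = P/(ρg) = 427×1000 / (1000 × 9.81) = 43.53 m.
Total head at BH-8: h = z + ψ = 229.54 + 43.53 = 273.07 m.
Total head at BH-12: h = 265.35 m (water level in the piezometer is the total head).
Head difference: h(BH-8) − h(BH-12) = 273.07 − 265.35 = 7.72 m.
Hydraulic gradient: i = |Δh| / L = 7.72 / 286.2 = 0.0270.
Flow is from higher to lower head: from BH-8 toward BH-12, i.e. toward the west.

i ≈ 0.0270; groundwater flows toward the west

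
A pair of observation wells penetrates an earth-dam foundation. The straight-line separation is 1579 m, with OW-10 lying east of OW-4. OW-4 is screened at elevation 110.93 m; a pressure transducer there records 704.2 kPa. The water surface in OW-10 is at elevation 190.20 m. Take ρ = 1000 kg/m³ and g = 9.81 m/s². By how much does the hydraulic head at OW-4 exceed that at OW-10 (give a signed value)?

Pressure head at OW-4: ψ = P/(ρg) = 704.2×1000 / (1000 × 9.81) = 71.78 m.
Total head at OW-4: h = z + ψ = 110.93 + 71.78 = 182.71 m.
Total head at OW-10: h = 190.20 m (water level in the piezometer is the total head).
Head difference: h(OW-4) − h(OW-10) = 182.71 − 190.20 = -7.49 m.

Δh ≈ -7.49 m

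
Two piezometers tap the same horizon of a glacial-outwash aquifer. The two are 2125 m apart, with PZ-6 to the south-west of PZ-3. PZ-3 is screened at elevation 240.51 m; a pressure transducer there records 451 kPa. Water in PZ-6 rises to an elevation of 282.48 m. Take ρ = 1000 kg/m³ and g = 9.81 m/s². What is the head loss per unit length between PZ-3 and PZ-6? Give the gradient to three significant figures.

Pressure head at PZ-3: ψ = P/(ρg) = 451×1000 / (1000 × 9.81) = 45.97 m.
Total head at PZ-3: h = z + ψ = 240.51 + 45.97 = 286.48 m.
Total head at PZ-6: h = 282.48 m (water level in the piezometer is the total head).
Head difference: h(PZ-3) − h(PZ-6) = 286.48 − 282.48 = 4.00 m.
Hydraulic gradient: i = |Δh| / L = 4.00 / 2125 = 0.00188.

i ≈ 0.00188 m/m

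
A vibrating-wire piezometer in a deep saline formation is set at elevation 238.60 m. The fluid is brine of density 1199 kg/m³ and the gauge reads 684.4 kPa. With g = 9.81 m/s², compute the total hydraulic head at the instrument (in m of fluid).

ψ = P/(ρg) = 684.4×1000 / (1199 × 9.81) = 58.19 m.
h = z + ψ = 238.60 + 58.19 = 296.79 m.

h ≈ 296.79 m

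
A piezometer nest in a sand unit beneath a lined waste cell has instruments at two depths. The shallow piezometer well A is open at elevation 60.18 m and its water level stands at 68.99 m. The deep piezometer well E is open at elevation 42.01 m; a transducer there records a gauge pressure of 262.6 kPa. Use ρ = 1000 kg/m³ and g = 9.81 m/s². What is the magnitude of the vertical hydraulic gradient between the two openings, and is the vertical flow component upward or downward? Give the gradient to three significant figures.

Total head at well A: h = 68.99 m (water level in the standpipe).
Pressure head at well E: ψ = P/(ρg) = 262.6×1000 / (1000 × 9.81) = 26.77 m.
Total head at well E: h = z + ψ = 42.01 + 26.77 = 68.78 m.
Δh = h(well A) − h(well E) = 68.99 − 68.78 = 0.21 m.
Vertical separation Δz = 60.18 − 42.01 = 18.17 m.
|i_v| = |Δh| / Δz = 0.21 / 18.17 = 0.0116.
Head is higher in the shallow piezometer, so vertical flow is downward (recharge condition).

|i_v| ≈ 0.0116; vertical flow is downward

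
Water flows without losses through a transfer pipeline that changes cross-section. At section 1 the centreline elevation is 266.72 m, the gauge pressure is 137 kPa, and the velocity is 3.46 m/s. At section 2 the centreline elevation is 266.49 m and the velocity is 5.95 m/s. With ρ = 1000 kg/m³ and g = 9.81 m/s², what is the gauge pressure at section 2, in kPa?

Pressure head at 1: ψ₁ = P₁/(ρg) = 137×1000 / (1000 × 9.81) = 13.97 m.
Velocity heads: v₁²/2g = 3.46²/19.62 = 0.610 m; v₂²/2g = 5.95²/19.62 = 1.804 m.
Total head H = z₁ + ψ₁ + v₁²/2g = 266.72 + 13.97 + 0.610 = 281.30 m.
ψ₂ = H − z₂ − v₂²/2g = 281.30 − 266.49 − 1.804 = 13.01 m.
P₂ = ρgψ₂ = 1000 × 9.81 × 13.01 ≈ 128 kPa.

P₂ ≈ 128 kPa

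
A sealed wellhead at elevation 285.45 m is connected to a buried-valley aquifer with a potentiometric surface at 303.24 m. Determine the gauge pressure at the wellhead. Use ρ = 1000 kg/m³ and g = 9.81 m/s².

P ≈ 175 kPa

Head above the cap: Δh = 303.24 − 285.45 = 17.79 m.
P = ρgΔh = 1000 × 9.81 × 17.79 = 174520 Pa ≈ 175 kPa.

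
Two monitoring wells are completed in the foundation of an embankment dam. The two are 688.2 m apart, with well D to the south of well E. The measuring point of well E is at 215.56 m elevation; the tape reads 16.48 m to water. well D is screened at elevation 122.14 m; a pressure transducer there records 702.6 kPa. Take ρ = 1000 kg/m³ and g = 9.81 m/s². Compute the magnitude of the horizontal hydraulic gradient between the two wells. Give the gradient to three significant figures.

i ≈ 0.00773

Total head at well E: h = 215.56 − 16.48 = 199.08 m.
Pressure head at well D: ψ = P/(ρg) = 702.6×1000 / (1000 × 9.81) = 71.62 m.
Total head at well D: h = z + ψ = 122.14 + 71.62 = 193.76 m.
Head difference: h(well E) − h(well D) = 199.08 − 193.76 = 5.32 m.
Hydraulic gradient: i = |Δh| / L = 5.32 / 688.2 = 0.00773.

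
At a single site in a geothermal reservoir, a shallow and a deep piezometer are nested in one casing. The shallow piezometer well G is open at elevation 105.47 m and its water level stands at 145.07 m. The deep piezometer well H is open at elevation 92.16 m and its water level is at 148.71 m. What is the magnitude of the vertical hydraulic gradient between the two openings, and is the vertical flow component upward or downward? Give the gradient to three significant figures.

Total head at well G: h = 145.07 m (water level in the standpipe).
Total head at well H: h = 148.71 m.
Δh = h(well G) − h(well H) = 145.07 − 148.71 = -3.64 m.
Vertical separation Δz = 105.47 − 92.16 = 13.31 m.
|i_v| = |Δh| / Δz = 3.64 / 13.31 = 0.273.
Head is higher in the deep piezometer, so vertical flow is upward (discharge condition).

|i_v| ≈ 0.273; vertical flow is upward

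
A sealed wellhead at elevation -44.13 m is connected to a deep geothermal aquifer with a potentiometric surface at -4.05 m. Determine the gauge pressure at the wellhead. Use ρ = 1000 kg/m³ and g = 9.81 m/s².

Head above the cap: Δh = -4.05 − (-44.13) = 40.08 m.
P = ρgΔh = 1000 × 9.81 × 40.08 = 393185 Pa ≈ 393 kPa.

P ≈ 393 kPa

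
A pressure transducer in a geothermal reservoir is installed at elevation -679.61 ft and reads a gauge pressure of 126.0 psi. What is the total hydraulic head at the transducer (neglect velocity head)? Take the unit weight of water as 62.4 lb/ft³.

ψ = 144·P/γ = 144 × 126.0 / 62.4 = 290.77 ft.
h = z + ψ = -679.61 + 290.77 = -388.84 ft.

h ≈ -388.84 ft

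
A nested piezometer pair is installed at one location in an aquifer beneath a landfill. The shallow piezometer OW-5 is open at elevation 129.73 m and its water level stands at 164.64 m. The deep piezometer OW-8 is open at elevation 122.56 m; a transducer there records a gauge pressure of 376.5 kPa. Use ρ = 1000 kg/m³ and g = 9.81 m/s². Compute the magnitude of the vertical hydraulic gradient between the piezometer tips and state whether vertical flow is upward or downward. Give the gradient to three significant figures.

Total head at OW-5: h = 164.64 m (water level in the standpipe).
Pressure head at OW-8: ψ = P/(ρg) = 376.5×1000 / (1000 × 9.81) = 38.38 m.
Total head at OW-8: h = z + ψ = 122.56 + 38.38 = 160.94 m.
Δh = h(OW-5) − h(OW-8) = 164.64 − 160.94 = 3.70 m.
Vertical separation Δz = 129.73 − 122.56 = 7.17 m.
|i_v| = |Δh| / Δz = 3.70 / 7.17 = 0.516.
Head is higher in the shallow piezometer, so vertical flow is downward (recharge condition).

|i_v| ≈ 0.516; vertical flow is downward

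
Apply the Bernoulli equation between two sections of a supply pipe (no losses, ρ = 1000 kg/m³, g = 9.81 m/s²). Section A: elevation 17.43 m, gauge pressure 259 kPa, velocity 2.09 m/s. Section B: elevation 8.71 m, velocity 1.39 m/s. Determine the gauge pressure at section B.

Pressure head at A: ψ₁ = P₁/(ρg) = 259×1000 / (1000 × 9.81) = 26.40 m.
Velocity heads: v₁²/2g = 2.09²/19.62 = 0.223 m; v₂²/2g = 1.39²/19.62 = 0.098 m.
Total head H = z₁ + ψ₁ + v₁²/2g = 17.43 + 26.40 + 0.223 = 44.05 m.
ψ₂ = H − z₂ − v₂²/2g = 44.05 − 8.71 − 0.098 = 35.24 m.
P₂ = ρgψ₂ = 1000 × 9.81 × 35.24 ≈ 346 kPa.

P₂ ≈ 346 kPa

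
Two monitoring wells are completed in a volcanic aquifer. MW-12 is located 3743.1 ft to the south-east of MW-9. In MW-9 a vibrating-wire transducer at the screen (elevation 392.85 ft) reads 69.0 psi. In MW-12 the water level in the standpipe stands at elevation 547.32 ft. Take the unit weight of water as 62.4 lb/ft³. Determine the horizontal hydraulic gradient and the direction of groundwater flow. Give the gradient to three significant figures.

Pressure head at MW-9: ψ = 144·P/γ = 144 × 69.0 / 62.4 = 159.23 ft.
Total head at MW-9: h = z + ψ = 392.85 + 159.23 = 552.08 ft.
Total head at MW-12: h = 547.32 ft (water level in the piezometer is the total head).
Head difference: h(MW-9) − h(MW-12) = 552.08 − 547.32 = 4.76 ft.
Hydraulic gradient: i = |Δh| / L = 4.76 / 3743.1 = 0.00127.
Flow is from higher to lower head: from MW-9 toward MW-12, i.e. toward the south-east.

i ≈ 0.00127; groundwater flows toward the south-east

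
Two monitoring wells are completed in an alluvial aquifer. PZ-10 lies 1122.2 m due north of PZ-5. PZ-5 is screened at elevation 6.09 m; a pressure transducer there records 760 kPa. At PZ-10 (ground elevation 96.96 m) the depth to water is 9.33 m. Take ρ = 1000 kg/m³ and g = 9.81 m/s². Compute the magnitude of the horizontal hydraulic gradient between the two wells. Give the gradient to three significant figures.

Pressure head at PZ-5: ψ = P/(ρg) = 760×1000 / (1000 × 9.81) = 77.47 m.
Total head at PZ-5: h = z + ψ = 6.09 + 77.47 = 83.56 m.
Total head at PZ-10: h = 96.96 − 9.33 = 87.63 m.
Head difference: h(PZ-5) − h(PZ-10) = 83.56 − 87.63 = -4.07 m.
Hydraulic gradient: i = |Δh| / L = 4.07 / 1122.2 = 0.00363.

i ≈ 0.00363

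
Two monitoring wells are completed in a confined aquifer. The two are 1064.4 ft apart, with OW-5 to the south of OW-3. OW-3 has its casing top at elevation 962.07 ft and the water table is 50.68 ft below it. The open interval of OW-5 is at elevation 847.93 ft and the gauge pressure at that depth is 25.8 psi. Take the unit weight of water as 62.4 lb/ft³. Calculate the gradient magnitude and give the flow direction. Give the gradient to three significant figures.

Total head at OW-3: h = 962.07 − 50.68 = 911.39 ft.
Pressure head at OW-5: ψ = 144·P/γ = 144 × 25.8 / 62.4 = 59.54 ft.
Total head at OW-5: h = z + ψ = 847.93 + 59.54 = 907.47 ft.
Head difference: h(OW-3) − h(OW-5) = 911.39 − 907.47 = 3.92 ft.
Hydraulic gradient: i = |Δh| / L = 3.92 / 1064.4 = 0.00368.
Flow is from higher to lower head: from OW-3 toward OW-5, i.e. toward the south.

i ≈ 0.00368; groundwater flows toward the south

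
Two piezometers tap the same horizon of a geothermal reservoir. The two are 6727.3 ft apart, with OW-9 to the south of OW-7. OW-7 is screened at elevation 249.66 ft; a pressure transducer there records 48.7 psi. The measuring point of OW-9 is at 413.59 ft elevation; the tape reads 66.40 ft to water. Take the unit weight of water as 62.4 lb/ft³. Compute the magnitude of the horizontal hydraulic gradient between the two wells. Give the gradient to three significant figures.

Pressure head at OW-7: ψ = 144·P/γ = 144 × 48.7 / 62.4 = 112.38 ft.
Total head at OW-7: h = z + ψ = 249.66 + 112.38 = 362.04 ft.
Total head at OW-9: h = 413.59 − 66.40 = 347.19 ft.
Head difference: h(OW-7) − h(OW-9) = 362.04 − 347.19 = 14.85 ft.
Hydraulic gradient: i = |Δh| / L = 14.85 / 6727.3 = 0.00221.

i ≈ 0.00221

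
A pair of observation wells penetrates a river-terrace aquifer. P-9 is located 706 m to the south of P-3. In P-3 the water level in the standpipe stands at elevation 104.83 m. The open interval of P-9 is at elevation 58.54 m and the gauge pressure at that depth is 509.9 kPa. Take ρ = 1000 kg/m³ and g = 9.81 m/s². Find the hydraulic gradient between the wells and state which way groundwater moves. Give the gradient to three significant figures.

Total head at P-3: h = 104.83 m (water level in the piezometer is the total head).
Pressure head at P-9: ψ = P/(ρg) = 509.9×1000 / (1000 × 9.81) = 51.98 m.
Total head at P-9: h = z + ψ = 58.54 + 51.98 = 110.52 m.
Head difference: h(P-3) − h(P-9) = 104.83 − 110.52 = -5.69 m.
Hydraulic gradient: i = |Δh| / L = 5.69 / 706 = 0.00806.
Flow is from higher to lower head: from P-9 toward P-3, i.e. toward the north.

i ≈ 0.00806; groundwater flows toward the north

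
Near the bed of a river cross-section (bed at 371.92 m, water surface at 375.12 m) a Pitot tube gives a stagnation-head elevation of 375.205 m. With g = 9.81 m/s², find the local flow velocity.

Near the bed, under hydrostatic conditions, the piezometric head (z + ψ) equals the free-surface elevation, 375.12 m.
Velocity head = total − piezometric = 375.205 − 375.12 = 0.085 m.
v = √(2g·h_v) = √(2 × 9.81 × 0.085) = 1.29 m/s.

v ≈ 1.29 m/s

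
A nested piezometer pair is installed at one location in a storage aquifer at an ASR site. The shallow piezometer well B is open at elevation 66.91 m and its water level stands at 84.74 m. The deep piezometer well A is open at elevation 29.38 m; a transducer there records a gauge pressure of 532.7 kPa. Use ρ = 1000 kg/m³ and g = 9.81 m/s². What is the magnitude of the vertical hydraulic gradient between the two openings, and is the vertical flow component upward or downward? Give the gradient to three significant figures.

Total head at well B: h = 84.74 m (water level in the standpipe).
Pressure head at well A: ψ = P/(ρg) = 532.7×1000 / (1000 × 9.81) = 54.30 m.
Total head at well A: h = z + ψ = 29.38 + 54.30 = 83.68 m.
Δh = h(well B) − h(well A) = 84.74 − 83.68 = 1.06 m.
Vertical separation Δz = 66.91 − 29.38 = 37.53 m.
|i_v| = |Δh| / Δz = 1.06 / 37.53 = 0.0282.
Head is higher in the shallow piezometer, so vertical flow is downward (recharge condition).

|i_v| ≈ 0.0282; vertical flow is downward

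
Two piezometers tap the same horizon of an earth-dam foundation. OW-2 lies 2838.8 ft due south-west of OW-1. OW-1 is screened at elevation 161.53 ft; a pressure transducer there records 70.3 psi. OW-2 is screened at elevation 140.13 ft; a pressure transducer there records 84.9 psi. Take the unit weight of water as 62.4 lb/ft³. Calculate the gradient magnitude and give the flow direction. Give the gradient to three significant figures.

i ≈ 0.00433; groundwater flows toward the north-east

Pressure head at OW-1: ψ = 144·P/γ = 144 × 70.3 / 62.4 = 162.23 ft.
Total head at OW-1: h = z + ψ = 161.53 + 162.23 = 323.76 ft.
Pressure head at OW-2: ψ = 144·P/γ = 144 × 84.9 / 62.4 = 195.92 ft.
Total head at OW-2: h = z + ψ = 140.13 + 195.92 = 336.05 ft.
Head difference: h(OW-1) − h(OW-2) = 323.76 − 336.05 = -12.29 ft.
Hydraulic gradient: i = |Δh| / L = 12.29 / 2838.8 = 0.00433.
Flow is from higher to lower head: from OW-2 toward OW-1, i.e. toward the north-east.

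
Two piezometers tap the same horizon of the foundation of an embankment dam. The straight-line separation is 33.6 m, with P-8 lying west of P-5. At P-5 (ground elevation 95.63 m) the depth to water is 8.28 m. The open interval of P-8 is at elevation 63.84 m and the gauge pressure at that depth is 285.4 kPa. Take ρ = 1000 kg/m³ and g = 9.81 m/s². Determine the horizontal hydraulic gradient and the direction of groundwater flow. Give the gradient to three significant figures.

i ≈ 0.166; groundwater flows toward the east

Total head at P-5: h = 95.63 − 8.28 = 87.35 m.
Pressure head at P-8: ψ = P/(ρg) = 285.4×1000 / (1000 × 9.81) = 29.09 m.
Total head at P-8: h = z + ψ = 63.84 + 29.09 = 92.93 m.
Head difference: h(P-5) − h(P-8) = 87.35 − 92.93 = -5.58 m.
Hydraulic gradient: i = |Δh| / L = 5.58 / 33.6 = 0.166.
Flow is from higher to lower head: from P-8 toward P-5, i.e. toward the east.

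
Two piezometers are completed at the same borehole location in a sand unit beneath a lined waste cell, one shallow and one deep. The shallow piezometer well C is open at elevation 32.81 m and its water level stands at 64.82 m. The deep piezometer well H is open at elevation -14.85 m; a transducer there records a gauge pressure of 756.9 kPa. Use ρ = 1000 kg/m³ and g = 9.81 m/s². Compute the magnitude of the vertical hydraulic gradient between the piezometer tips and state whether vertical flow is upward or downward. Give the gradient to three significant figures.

Total head at well C: h = 64.82 m (water level in the standpipe).
Pressure head at well H: ψ = P/(ρg) = 756.9×1000 / (1000 × 9.81) = 77.16 m.
Total head at well H: h = z + ψ = -14.85 + 77.16 = 62.31 m.
Δh = h(well C) − h(well H) = 64.82 − 62.31 = 2.51 m.
Vertical separation Δz = 32.81 − (-14.85) = 47.66 m.
|i_v| = |Δh| / Δz = 2.51 / 47.66 = 0.0527.
Head is higher in the shallow piezometer, so vertical flow is downward (recharge condition).

|i_v| ≈ 0.0527; vertical flow is downward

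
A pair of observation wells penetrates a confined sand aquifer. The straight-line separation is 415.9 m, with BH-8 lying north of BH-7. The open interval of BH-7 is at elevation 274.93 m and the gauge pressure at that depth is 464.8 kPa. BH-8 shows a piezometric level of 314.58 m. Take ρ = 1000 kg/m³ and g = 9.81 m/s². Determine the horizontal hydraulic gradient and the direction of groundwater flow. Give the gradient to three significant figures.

i ≈ 0.0186; groundwater flows toward the north

Pressure head at BH-7: ψ = P/(ρg) = 464.8×1000 / (1000 × 9.81) = 47.38 m.
Total head at BH-7: h = z + ψ = 274.93 + 47.38 = 322.31 m.
Total head at BH-8: h = 314.58 m (water level in the piezometer is the total head).
Head difference: h(BH-7) − h(BH-8) = 322.31 − 314.58 = 7.73 m.
Hydraulic gradient: i = |Δh| / L = 7.73 / 415.9 = 0.0186.
Flow is from higher to lower head: from BH-7 toward BH-8, i.e. toward the north.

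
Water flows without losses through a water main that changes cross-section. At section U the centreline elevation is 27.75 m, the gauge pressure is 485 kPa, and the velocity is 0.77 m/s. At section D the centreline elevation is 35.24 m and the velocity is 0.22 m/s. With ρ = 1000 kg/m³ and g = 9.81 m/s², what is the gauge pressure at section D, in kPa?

Pressure head at U: ψ₁ = P₁/(ρg) = 485×1000 / (1000 × 9.81) = 49.44 m.
Velocity heads: v₁²/2g = 0.77²/19.62 = 0.030 m; v₂²/2g = 0.22²/19.62 = 0.002 m.
Total head H = z₁ + ψ₁ + v₁²/2g = 27.75 + 49.44 + 0.030 = 77.22 m.
ψ₂ = H − z₂ − v₂²/2g = 77.22 − 35.24 − 0.002 = 41.98 m.
P₂ = ρgψ₂ = 1000 × 9.81 × 41.98 ≈ 412 kPa.

P₂ ≈ 412 kPa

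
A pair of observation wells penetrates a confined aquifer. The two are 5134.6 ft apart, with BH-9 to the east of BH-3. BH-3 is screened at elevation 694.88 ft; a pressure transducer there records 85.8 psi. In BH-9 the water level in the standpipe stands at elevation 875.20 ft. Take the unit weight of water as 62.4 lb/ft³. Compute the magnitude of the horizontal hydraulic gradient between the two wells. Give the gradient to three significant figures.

Pressure head at BH-3: ψ = 144·P/γ = 144 × 85.8 / 62.4 = 198.00 ft.
Total head at BH-3: h = z + ψ = 694.88 + 198.00 = 892.88 ft.
Total head at BH-9: h = 875.20 ft (water level in the piezometer is the total head).
Head difference: h(BH-3) − h(BH-9) = 892.88 − 875.20 = 17.68 ft.
Hydraulic gradient: i = |Δh| / L = 17.68 / 5134.6 = 0.00344.

i ≈ 0.00344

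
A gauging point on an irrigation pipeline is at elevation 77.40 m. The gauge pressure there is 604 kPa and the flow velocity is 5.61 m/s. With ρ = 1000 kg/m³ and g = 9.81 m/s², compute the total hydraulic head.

Pressure head ψ = P/(ρg) = 604×1000 / (1000 × 9.81) = 61.57 m.
Velocity head = v²/(2g) = 5.61² / (2 × 9.81) = 1.604 m.
h = z + ψ + v²/(2g) = 77.40 + 61.57 + 1.604 = 140.57 m.

h ≈ 140.57 m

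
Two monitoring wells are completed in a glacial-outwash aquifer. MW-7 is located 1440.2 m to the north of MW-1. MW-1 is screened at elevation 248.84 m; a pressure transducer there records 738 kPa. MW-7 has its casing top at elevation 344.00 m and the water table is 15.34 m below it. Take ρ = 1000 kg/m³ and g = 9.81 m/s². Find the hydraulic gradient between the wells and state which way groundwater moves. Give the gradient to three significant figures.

Pressure head at MW-1: ψ = P/(ρg) = 738×1000 / (1000 × 9.81) = 75.23 m.
Total head at MW-1: h = z + ψ = 248.84 + 75.23 = 324.07 m.
Total head at MW-7: h = 344.00 − 15.34 = 328.66 m.
Head difference: h(MW-1) − h(MW-7) = 324.07 − 328.66 = -4.59 m.
Hydraulic gradient: i = |Δh| / L = 4.59 / 1440.2 = 0.00319.
Flow is from higher to lower head: from MW-7 toward MW-1, i.e. toward the south.

i ≈ 0.00319; groundwater flows toward the south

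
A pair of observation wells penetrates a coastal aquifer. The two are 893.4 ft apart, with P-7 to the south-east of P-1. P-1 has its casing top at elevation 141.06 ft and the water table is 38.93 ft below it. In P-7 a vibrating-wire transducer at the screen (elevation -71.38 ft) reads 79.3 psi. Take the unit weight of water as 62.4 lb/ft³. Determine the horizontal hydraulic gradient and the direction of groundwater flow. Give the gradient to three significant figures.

i ≈ 0.0106; groundwater flows toward the north-west

Total head at P-1: h = 141.06 − 38.93 = 102.13 ft.
Pressure head at P-7: ψ = 144·P/γ = 144 × 79.3 / 62.4 = 183.00 ft.
Total head at P-7: h = z + ψ = -71.38 + 183.00 = 111.62 ft.
Head difference: h(P-1) − h(P-7) = 102.13 − 111.62 = -9.49 ft.
Hydraulic gradient: i = |Δh| / L = 9.49 / 893.4 = 0.0106.
Flow is from higher to lower head: from P-7 toward P-1, i.e. toward the north-west.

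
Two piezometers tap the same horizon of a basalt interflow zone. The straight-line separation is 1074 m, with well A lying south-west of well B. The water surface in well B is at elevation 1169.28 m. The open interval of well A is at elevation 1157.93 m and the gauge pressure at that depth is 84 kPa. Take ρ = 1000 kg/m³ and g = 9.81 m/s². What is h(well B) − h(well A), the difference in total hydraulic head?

Total head at well B: h = 1169.28 m (water level in the piezometer is the total head).
Pressure head at well A: ψ = P/(ρg) = 84×1000 / (1000 × 9.81) = 8.56 m.
Total head at well A: h = z + ψ = 1157.93 + 8.56 = 1166.49 m.
Head difference: h(well B) − h(well A) = 1169.28 − 1166.49 = 2.79 m.

Δh ≈ 2.79 m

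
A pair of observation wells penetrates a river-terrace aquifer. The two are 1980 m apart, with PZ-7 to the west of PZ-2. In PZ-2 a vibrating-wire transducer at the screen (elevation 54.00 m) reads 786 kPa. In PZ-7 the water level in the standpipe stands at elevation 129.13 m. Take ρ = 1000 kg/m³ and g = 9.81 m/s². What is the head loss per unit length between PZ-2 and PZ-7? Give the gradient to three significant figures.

i ≈ 0.00252 m/m

Pressure head at PZ-2: ψ = P/(ρg) = 786×1000 / (1000 × 9.81) = 80.12 m.
Total head at PZ-2: h = z + ψ = 54.00 + 80.12 = 134.12 m.
Total head at PZ-7: h = 129.13 m (water level in the piezometer is the total head).
Head difference: h(PZ-2) − h(PZ-7) = 134.12 − 129.13 = 4.99 m.
Hydraulic gradient: i = |Δh| / L = 4.99 / 1980 = 0.00252.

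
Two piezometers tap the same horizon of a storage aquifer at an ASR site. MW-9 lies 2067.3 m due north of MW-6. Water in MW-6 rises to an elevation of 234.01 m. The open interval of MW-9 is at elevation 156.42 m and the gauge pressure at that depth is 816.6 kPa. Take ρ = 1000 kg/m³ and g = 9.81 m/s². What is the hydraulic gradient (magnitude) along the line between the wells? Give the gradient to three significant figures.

Total head at MW-6: h = 234.01 m (water level in the piezometer is the total head).
Pressure head at MW-9: ψ = P/(ρg) = 816.6×1000 / (1000 × 9.81) = 83.24 m.
Total head at MW-9: h = z + ψ = 156.42 + 83.24 = 239.66 m.
Head difference: h(MW-6) − h(MW-9) = 234.01 − 239.66 = -5.65 m.
Hydraulic gradient: i = |Δh| / L = 5.65 / 2067.3 = 0.00273.

i ≈ 0.00273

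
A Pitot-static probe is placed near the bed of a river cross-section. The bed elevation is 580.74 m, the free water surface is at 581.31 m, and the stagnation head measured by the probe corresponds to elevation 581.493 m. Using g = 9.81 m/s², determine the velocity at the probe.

Near the bed, under hydrostatic conditions, the piezometric head (z + ψ) equals the free-surface elevation, 581.31 m.
Velocity head = total − piezometric = 581.493 − 581.31 = 0.183 m.
v = √(2g·h_v) = √(2 × 9.81 × 0.183) = 1.89 m/s.

v ≈ 1.89 m/s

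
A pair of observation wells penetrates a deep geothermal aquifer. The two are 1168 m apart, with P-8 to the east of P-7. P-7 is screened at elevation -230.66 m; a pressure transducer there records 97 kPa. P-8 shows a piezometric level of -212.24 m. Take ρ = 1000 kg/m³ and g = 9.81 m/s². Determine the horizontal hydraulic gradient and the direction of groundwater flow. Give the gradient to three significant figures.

i ≈ 0.00730; groundwater flows toward the west

Pressure head at P-7: ψ = P/(ρg) = 97×1000 / (1000 × 9.81) = 9.89 m.
Total head at P-7: h = z + ψ = -230.66 + 9.89 = -220.77 m.
Total head at P-8: h = -212.24 m (water level in the piezometer is the total head).
Head difference: h(P-7) − h(P-8) = -220.77 − (-212.24) = -8.53 m.
Hydraulic gradient: i = |Δh| / L = 8.53 / 1168 = 0.00730.
Flow is from higher to lower head: from P-8 toward P-7, i.e. toward the west.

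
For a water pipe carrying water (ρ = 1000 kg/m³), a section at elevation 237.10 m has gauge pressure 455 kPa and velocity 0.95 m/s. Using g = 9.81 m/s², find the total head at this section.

Pressure head ψ = P/(ρg) = 455×1000 / (1000 × 9.81) = 46.38 m.
Velocity head = v²/(2g) = 0.95² / (2 × 9.81) = 0.046 m.
h = z + ψ + v²/(2g) = 237.10 + 46.38 + 0.046 = 283.53 m.

h ≈ 283.53 m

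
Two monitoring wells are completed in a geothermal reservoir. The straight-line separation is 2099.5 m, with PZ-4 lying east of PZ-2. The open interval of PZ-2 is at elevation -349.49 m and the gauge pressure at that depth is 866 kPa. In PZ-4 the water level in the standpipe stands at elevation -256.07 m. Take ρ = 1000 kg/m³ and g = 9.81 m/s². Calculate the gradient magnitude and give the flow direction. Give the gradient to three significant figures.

Pressure head at PZ-2: ψ = P/(ρg) = 866×1000 / (1000 × 9.81) = 88.28 m.
Total head at PZ-2: h = z + ψ = -349.49 + 88.28 = -261.21 m.
Total head at PZ-4: h = -256.07 m (water level in the piezometer is the total head).
Head difference: h(PZ-2) − h(PZ-4) = -261.21 − (-256.07) = -5.14 m.
Hydraulic gradient: i = |Δh| / L = 5.14 / 2099.5 = 0.00245.
Flow is from higher to lower head: from PZ-4 toward PZ-2, i.e. toward the west.

i ≈ 0.00245; groundwater flows toward the west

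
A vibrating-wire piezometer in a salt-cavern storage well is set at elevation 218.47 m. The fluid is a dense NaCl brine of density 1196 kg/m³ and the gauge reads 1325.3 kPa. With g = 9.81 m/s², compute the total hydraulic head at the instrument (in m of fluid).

h ≈ 331.43 m

ψ = P/(ρg) = 1325.3×1000 / (1196 × 9.81) = 112.96 m.
h = z + ψ = 218.47 + 112.96 = 331.43 m.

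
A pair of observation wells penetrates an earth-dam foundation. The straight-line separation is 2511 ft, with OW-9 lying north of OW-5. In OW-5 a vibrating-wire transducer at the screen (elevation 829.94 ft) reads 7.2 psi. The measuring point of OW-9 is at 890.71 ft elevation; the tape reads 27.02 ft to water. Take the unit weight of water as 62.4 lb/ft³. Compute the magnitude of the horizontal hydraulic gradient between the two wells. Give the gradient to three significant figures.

i ≈ 0.00682

Pressure head at OW-5: ψ = 144·P/γ = 144 × 7.2 / 62.4 = 16.62 ft.
Total head at OW-5: h = z + ψ = 829.94 + 16.62 = 846.56 ft.
Total head at OW-9: h = 890.71 − 27.02 = 863.69 ft.
Head difference: h(OW-5) − h(OW-9) = 846.56 − 863.69 = -17.13 ft.
Hydraulic gradient: i = |Δh| / L = 17.13 / 2511 = 0.00682.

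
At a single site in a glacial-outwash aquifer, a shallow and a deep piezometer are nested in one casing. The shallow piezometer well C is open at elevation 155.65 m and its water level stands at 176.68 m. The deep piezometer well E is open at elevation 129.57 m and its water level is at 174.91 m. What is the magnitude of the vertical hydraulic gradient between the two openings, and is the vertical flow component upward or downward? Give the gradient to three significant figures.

|i_v| ≈ 0.0679; vertical flow is downward

Total head at well C: h = 176.68 m (water level in the standpipe).
Total head at well E: h = 174.91 m.
Δh = h(well C) − h(well E) = 176.68 − 174.91 = 1.77 m.
Vertical separation Δz = 155.65 − 129.57 = 26.08 m.
|i_v| = |Δh| / Δz = 1.77 / 26.08 = 0.0679.
Head is higher in the shallow piezometer, so vertical flow is downward (recharge condition).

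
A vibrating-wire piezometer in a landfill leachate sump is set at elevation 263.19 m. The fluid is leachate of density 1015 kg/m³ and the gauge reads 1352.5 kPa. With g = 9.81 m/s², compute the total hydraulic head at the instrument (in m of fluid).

h ≈ 399.02 m

ψ = P/(ρg) = 1352.5×1000 / (1015 × 9.81) = 135.83 m.
h = z + ψ = 263.19 + 135.83 = 399.02 m.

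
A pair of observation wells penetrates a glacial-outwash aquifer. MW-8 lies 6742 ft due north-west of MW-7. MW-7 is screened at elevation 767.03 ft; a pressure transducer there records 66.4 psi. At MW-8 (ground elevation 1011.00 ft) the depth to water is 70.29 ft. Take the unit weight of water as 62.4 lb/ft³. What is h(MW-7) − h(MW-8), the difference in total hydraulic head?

Δh ≈ -20.45 ft

Pressure head at MW-7: ψ = 144·P/γ = 144 × 66.4 / 62.4 = 153.23 ft.
Total head at MW-7: h = z + ψ = 767.03 + 153.23 = 920.26 ft.
Total head at MW-8: h = 1011.00 − 70.29 = 940.71 ft.
Head difference: h(MW-7) − h(MW-8) = 920.26 − 940.71 = -20.45 ft.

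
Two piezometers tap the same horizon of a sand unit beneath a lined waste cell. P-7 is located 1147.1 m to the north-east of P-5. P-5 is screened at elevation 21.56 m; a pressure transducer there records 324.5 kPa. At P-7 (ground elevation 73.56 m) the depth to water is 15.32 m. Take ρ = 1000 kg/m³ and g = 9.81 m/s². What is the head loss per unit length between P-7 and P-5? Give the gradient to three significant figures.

i ≈ 0.00314 m/m

Pressure head at P-5: ψ = P/(ρg) = 324.5×1000 / (1000 × 9.81) = 33.08 m.
Total head at P-5: h = z + ψ = 21.56 + 33.08 = 54.64 m.
Total head at P-7: h = 73.56 − 15.32 = 58.24 m.
Head difference: h(P-5) − h(P-7) = 54.64 − 58.24 = -3.60 m.
Hydraulic gradient: i = |Δh| / L = 3.60 / 1147.1 = 0.00314.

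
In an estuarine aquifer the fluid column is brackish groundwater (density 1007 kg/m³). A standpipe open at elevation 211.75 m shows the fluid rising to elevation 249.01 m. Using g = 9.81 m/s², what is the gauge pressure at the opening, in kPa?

P ≈ 368 kPa

Pressure head ψ = h − z = 249.01 − 211.75 = 37.26 m.
P = ρgψ = 1007 × 9.81 × 37.26 = 368079 Pa ≈ 368 kPa.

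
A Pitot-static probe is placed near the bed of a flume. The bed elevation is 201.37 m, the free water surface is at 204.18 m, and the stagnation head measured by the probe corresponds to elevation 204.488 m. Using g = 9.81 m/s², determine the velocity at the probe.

v ≈ 2.46 m/s

Near the bed, under hydrostatic conditions, the piezometric head (z + ψ) equals the free-surface elevation, 204.18 m.
Velocity head = total − piezometric = 204.488 − 204.18 = 0.308 m.
v = √(2g·h_v) = √(2 × 9.81 × 0.308) = 2.46 m/s.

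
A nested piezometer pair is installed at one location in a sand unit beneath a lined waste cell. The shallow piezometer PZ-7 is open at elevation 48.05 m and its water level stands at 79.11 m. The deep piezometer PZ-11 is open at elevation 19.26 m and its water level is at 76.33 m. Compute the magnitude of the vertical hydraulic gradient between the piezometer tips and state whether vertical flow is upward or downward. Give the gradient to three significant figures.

|i_v| ≈ 0.0966; vertical flow is downward

Total head at PZ-7: h = 79.11 m (water level in the standpipe).
Total head at PZ-11: h = 76.33 m.
Δh = h(PZ-7) − h(PZ-11) = 79.11 − 76.33 = 2.78 m.
Vertical separation Δz = 48.05 − 19.26 = 28.79 m.
|i_v| = |Δh| / Δz = 2.78 / 28.79 = 0.0966.
Head is higher in the shallow piezometer, so vertical flow is downward (recharge condition).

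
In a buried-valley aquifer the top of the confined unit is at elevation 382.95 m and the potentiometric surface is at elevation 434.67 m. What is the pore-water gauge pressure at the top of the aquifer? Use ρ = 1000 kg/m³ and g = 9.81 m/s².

Pressure head at the aquifer top: ψ = h − z = 434.67 − 382.95 = 51.72 m.
P = ρgψ = 1000 × 9.81 × 51.72 = 507373 Pa ≈ 507 kPa.

P ≈ 507 kPa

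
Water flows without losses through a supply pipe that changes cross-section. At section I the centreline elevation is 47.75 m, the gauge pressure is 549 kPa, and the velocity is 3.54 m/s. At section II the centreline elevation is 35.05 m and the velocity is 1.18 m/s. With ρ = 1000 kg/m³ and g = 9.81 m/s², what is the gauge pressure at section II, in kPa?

Pressure head at I: ψ₁ = P₁/(ρg) = 549×1000 / (1000 × 9.81) = 55.96 m.
Velocity heads: v₁²/2g = 3.54²/19.62 = 0.639 m; v₂²/2g = 1.18²/19.62 = 0.071 m.
Total head H = z₁ + ψ₁ + v₁²/2g = 47.75 + 55.96 + 0.639 = 104.35 m.
ψ₂ = H − z₂ − v₂²/2g = 104.35 − 35.05 − 0.071 = 69.23 m.
P₂ = ρgψ₂ = 1000 × 9.81 × 69.23 ≈ 679 kPa.

P₂ ≈ 679 kPa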